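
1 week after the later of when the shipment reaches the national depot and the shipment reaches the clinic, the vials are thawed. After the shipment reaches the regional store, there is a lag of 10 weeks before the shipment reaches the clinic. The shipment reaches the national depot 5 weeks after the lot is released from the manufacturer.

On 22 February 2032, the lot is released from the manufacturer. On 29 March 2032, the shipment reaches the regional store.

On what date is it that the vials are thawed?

The lot is released from the manufacturer: Feb 22, 2032.
The shipment reaches the national depot: Feb 22, 2032 + 5 weeks = Mar 28, 2032.
The shipment reaches the regional store: Mar 29, 2032.
The shipment reaches the clinic: Mar 29, 2032 + 10 weeks = Jun 7, 2032.
Both prerequisites met — the shipment reaches the national depot (Mar 28, 2032), the shipment reaches the clinic (Jun 7, 2032); the later is Jun 7, 2032.
The vials are thawed: Jun 7, 2032 + 1 week = Jun 14, 2032.

14 June 2032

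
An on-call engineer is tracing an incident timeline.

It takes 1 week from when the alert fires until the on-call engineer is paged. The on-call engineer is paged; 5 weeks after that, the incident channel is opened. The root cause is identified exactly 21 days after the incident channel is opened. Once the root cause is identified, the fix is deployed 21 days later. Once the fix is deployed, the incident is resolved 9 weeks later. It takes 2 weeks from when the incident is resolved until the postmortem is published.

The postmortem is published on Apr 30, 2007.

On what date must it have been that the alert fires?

The postmortem is published: Apr 30, 2007.
The incident is resolved: Apr 30, 2007 − 2 weeks = Apr 16, 2007.
The fix is deployed: Apr 16, 2007 − 9 weeks = Feb 12, 2007.
The root cause is identified: Feb 12, 2007 − 21 days = Jan 22, 2007.
The incident channel is opened: Jan 22, 2007 − 21 days = Jan 1, 2007.
The on-call engineer is paged: Jan 1, 2007 − 5 weeks = Nov 27, 2006.
The alert fires: Nov 27, 2006 − 1 week = Nov 20, 2006.

Nov 20, 2006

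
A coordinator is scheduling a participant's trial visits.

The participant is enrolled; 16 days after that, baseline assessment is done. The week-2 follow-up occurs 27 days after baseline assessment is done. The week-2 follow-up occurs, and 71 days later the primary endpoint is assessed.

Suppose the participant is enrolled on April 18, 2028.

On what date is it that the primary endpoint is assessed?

The participant is enrolled: Apr 18, 2028.
Baseline assessment is done: Apr 18, 2028 + 16 days = May 4, 2028.
The week-2 follow-up occurs: May 4, 2028 + 27 days = May 31, 2028.
The primary endpoint is assessed: May 31, 2028 + 71 days = Aug 10, 2028.

August 10, 2028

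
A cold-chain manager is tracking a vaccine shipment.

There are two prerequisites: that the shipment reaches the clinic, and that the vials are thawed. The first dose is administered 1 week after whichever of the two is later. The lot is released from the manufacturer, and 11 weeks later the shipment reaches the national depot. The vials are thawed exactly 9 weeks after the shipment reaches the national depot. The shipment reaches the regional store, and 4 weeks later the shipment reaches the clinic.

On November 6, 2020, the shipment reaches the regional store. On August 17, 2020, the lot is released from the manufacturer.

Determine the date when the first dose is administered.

The shipment reaches the regional store: Nov 6, 2020.
The shipment reaches the clinic: Nov 6, 2020 + 4 weeks = Dec 4, 2020.
The lot is released from the manufacturer: Aug 17, 2020.
The shipment reaches the national depot: Aug 17, 2020 + 11 weeks = Nov 2, 2020.
The vials are thawed: Nov 2, 2020 + 9 weeks = Jan 4, 2021.
Both prerequisites met — the shipment reaches the clinic (Dec 4, 2020), the vials are thawed (Jan 4, 2021); the later is Jan 4, 2021.
The first dose is administered: Jan 4, 2021 + 1 week = Jan 11, 2021.

January 11, 2021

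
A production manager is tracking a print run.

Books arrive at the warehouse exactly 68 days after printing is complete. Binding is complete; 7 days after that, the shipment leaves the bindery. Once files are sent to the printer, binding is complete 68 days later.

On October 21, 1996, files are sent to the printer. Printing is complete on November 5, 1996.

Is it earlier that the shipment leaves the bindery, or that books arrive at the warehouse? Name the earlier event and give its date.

The shipment leaves the bindery — January 4, 1997

Files are sent to the printer: Oct 21, 1996.
Binding is complete: Oct 21, 1996 + 68 days = Dec 28, 1996.
The shipment leaves the bindery: Dec 28, 1996 + 7 days = Jan 4, 1997.
Printing is complete: Nov 5, 1996.
Books arrive at the warehouse: Nov 5, 1996 + 68 days = Jan 12, 1997.
Comparing: the shipment leaves the bindery on Jan 4, 1997 vs books arrive at the warehouse on Jan 12, 1997. Earlier: the shipment leaves the bindery.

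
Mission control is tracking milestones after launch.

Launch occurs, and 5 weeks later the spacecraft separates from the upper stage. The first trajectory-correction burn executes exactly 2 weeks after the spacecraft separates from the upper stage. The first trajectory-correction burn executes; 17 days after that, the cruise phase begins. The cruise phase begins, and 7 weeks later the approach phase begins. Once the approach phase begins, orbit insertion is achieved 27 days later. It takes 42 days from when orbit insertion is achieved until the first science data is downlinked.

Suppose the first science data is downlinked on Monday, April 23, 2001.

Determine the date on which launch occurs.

Saturday, October 21, 2000

The first science data is downlinked: Apr 23, 2001.
Orbit insertion is achieved: Apr 23, 2001 − 42 days = Mar 12, 2001.
The approach phase begins: Mar 12, 2001 − 27 days = Feb 13, 2001.
The cruise phase begins: Feb 13, 2001 − 7 weeks = Dec 26, 2000.
The first trajectory-correction burn executes: Dec 26, 2000 − 17 days = Dec 9, 2000.
The spacecraft separates from the upper stage: Dec 9, 2000 − 2 weeks = Nov 25, 2000.
Launch occurs: Nov 25, 2000 − 5 weeks = Oct 21, 2000.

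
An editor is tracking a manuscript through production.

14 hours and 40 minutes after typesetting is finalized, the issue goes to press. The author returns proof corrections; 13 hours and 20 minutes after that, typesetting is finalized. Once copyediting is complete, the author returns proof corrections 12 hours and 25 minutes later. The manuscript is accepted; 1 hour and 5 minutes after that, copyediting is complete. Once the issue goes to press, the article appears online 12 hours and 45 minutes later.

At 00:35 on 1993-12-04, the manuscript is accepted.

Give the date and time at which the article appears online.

The manuscript is accepted: 00:35 Dec 4, 1993.
Copyediting is complete: 00:35 Dec 4, 1993 + 1h05m = 01:40 Dec 4, 1993.
The author returns proof corrections: 01:40 Dec 4, 1993 + 12h25m = 14:05 Dec 4, 1993.
Typesetting is finalized: 14:05 Dec 4, 1993 + 13h20m = 03:25 Dec 5, 1993.
The issue goes to press: 03:25 Dec 5, 1993 + 14h40m = 18:05 Dec 5, 1993.
The article appears online: 18:05 Dec 5, 1993 + 12h45m = 06:50 Dec 6, 1993.

06:50 on 1993-12-06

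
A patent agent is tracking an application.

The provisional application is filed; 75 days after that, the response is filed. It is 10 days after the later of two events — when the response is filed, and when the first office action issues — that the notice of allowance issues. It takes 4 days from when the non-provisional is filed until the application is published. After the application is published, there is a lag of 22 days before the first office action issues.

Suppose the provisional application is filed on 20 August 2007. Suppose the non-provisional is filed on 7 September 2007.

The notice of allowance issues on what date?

The provisional application is filed: Aug 20, 2007.
The response is filed: Aug 20, 2007 + 75 days = Nov 3, 2007.
The non-provisional is filed: Sep 7, 2007.
The application is published: Sep 7, 2007 + 4 days = Sep 11, 2007.
The first office action issues: Sep 11, 2007 + 22 days = Oct 3, 2007.
Both prerequisites met — the response is filed (Nov 3, 2007), the first office action issues (Oct 3, 2007); the later is Nov 3, 2007.
The notice of allowance issues: Nov 3, 2007 + 10 days = Nov 13, 2007.

13 November 2007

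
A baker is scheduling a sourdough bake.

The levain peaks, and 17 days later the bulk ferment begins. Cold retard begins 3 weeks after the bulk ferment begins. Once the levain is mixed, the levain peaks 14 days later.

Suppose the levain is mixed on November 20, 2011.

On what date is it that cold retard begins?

The levain is mixed: Nov 20, 2011.
The levain peaks: Nov 20, 2011 + 14 days = Dec 4, 2011.
The bulk ferment begins: Dec 4, 2011 + 17 days = Dec 21, 2011.
Cold retard begins: Dec 21, 2011 + 3 weeks = Jan 11, 2012.

January 11, 2012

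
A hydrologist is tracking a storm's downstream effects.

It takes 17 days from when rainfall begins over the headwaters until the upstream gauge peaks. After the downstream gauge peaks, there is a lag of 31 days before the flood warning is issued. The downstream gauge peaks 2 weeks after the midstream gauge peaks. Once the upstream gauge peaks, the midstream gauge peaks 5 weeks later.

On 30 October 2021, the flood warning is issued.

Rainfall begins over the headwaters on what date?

The flood warning is issued: Oct 30, 2021.
The downstream gauge peaks: Oct 30, 2021 − 31 days = Sep 29, 2021.
The midstream gauge peaks: Sep 29, 2021 − 2 weeks = Sep 15, 2021.
The upstream gauge peaks: Sep 15, 2021 − 5 weeks = Aug 11, 2021.
Rainfall begins over the headwaters: Aug 11, 2021 − 17 days = Jul 25, 2021.

25 July 2021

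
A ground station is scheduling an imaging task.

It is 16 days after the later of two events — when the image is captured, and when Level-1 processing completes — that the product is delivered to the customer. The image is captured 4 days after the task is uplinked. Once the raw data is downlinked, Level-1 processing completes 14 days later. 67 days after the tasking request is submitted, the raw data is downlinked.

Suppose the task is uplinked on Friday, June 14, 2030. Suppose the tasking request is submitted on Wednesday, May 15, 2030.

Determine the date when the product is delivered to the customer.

The task is uplinked: Jun 14, 2030.
The image is captured: Jun 14, 2030 + 4 days = Jun 18, 2030.
The tasking request is submitted: May 15, 2030.
The raw data is downlinked: May 15, 2030 + 67 days = Jul 21, 2030.
Level-1 processing completes: Jul 21, 2030 + 14 days = Aug 4, 2030.
Both prerequisites met — the image is captured (Jun 18, 2030), Level-1 processing completes (Aug 4, 2030); the later is Aug 4, 2030.
The product is delivered to the customer: Aug 4, 2030 + 16 days = Aug 20, 2030.

Tuesday, August 20, 2030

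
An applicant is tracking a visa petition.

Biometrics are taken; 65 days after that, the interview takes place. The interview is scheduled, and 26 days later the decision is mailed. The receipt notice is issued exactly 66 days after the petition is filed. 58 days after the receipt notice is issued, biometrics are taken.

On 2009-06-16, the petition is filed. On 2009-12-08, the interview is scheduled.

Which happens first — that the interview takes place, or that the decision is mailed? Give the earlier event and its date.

The interview takes place — 2009-12-22

The petition is filed: Jun 16, 2009.
The receipt notice is issued: Jun 16, 2009 + 66 days = Aug 21, 2009.
Biometrics are taken: Aug 21, 2009 + 58 days = Oct 18, 2009.
The interview takes place: Oct 18, 2009 + 65 days = Dec 22, 2009.
The interview is scheduled: Dec 8, 2009.
The decision is mailed: Dec 8, 2009 + 26 days = Jan 3, 2010.
Comparing: the interview takes place on Dec 22, 2009 vs the decision is mailed on Jan 3, 2010. Earlier: the interview takes place.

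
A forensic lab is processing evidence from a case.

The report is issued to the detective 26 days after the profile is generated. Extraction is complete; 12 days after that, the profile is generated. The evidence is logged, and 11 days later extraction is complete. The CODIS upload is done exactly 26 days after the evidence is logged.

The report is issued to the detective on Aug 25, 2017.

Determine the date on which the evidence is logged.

Jul 7, 2017

The report is issued to the detective: Aug 25, 2017.
The profile is generated: Aug 25, 2017 − 26 days = Jul 30, 2017.
Extraction is complete: Jul 30, 2017 − 12 days = Jul 18, 2017.
The evidence is logged: Jul 18, 2017 − 11 days = Jul 7, 2017.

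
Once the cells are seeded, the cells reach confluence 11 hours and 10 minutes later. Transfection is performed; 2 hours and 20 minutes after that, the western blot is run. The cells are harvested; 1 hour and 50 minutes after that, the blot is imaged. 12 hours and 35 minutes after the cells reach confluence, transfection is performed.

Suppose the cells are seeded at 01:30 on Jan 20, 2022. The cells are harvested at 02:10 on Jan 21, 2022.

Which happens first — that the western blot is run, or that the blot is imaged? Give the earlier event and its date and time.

The western blot is run — 03:35 on Jan 21, 2022

The cells are seeded: 01:30 Jan 20, 2022.
The cells reach confluence: 01:30 Jan 20, 2022 + 11h10m = 12:40 Jan 20, 2022.
Transfection is performed: 12:40 Jan 20, 2022 + 12h35m = 01:15 Jan 21, 2022.
The western blot is run: 01:15 Jan 21, 2022 + 2h20m = 03:35 Jan 21, 2022.
The cells are harvested: 02:10 Jan 21, 2022.
The blot is imaged: 02:10 Jan 21, 2022 + 1h50m = 04:00 Jan 21, 2022.
Comparing: the western blot is run at 03:35 Jan 21, 2022 vs the blot is imaged at 04:00 Jan 21, 2022. Earlier: the western blot is run.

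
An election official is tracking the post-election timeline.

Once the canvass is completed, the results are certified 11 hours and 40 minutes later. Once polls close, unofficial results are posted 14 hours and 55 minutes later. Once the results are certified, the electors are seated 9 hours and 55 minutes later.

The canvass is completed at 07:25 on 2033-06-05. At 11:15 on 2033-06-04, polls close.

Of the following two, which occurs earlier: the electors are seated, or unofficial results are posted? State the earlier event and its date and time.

Unofficial results are posted — 02:10 on 2033-06-05

The canvass is completed: 07:25 Jun 5, 2033.
The results are certified: 07:25 Jun 5, 2033 + 11h40m = 19:05 Jun 5, 2033.
The electors are seated: 19:05 Jun 5, 2033 + 9h55m = 05:00 Jun 6, 2033.
Polls close: 11:15 Jun 4, 2033.
Unofficial results are posted: 11:15 Jun 4, 2033 + 14h55m = 02:10 Jun 5, 2033.
Comparing: the electors are seated at 05:00 Jun 6, 2033 vs unofficial results are posted at 02:10 Jun 5, 2033. Earlier: unofficial results are posted.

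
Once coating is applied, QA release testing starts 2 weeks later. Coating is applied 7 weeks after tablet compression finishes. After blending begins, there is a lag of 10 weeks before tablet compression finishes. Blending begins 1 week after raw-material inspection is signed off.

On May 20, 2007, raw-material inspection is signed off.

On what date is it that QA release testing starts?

Raw-material inspection is signed off: May 20, 2007.
Blending begins: May 20, 2007 + 1 week = May 27, 2007.
Tablet compression finishes: May 27, 2007 + 10 weeks = Aug 5, 2007.
Coating is applied: Aug 5, 2007 + 7 weeks = Sep 23, 2007.
QA release testing starts: Sep 23, 2007 + 2 weeks = Oct 7, 2007.

October 7, 2007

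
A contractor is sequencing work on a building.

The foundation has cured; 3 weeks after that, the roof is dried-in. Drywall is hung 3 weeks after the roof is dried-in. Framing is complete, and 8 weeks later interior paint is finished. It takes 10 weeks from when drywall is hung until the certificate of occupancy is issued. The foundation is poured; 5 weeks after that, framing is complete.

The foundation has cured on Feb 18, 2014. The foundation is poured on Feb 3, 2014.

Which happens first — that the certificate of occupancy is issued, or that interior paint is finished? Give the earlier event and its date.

Interior paint is finished — May 5, 2014

The foundation has cured: Feb 18, 2014.
The roof is dried-in: Feb 18, 2014 + 3 weeks = Mar 11, 2014.
Drywall is hung: Mar 11, 2014 + 3 weeks = Apr 1, 2014.
The certificate of occupancy is issued: Apr 1, 2014 + 10 weeks = Jun 10, 2014.
The foundation is poured: Feb 3, 2014.
Framing is complete: Feb 3, 2014 + 5 weeks = Mar 10, 2014.
Interior paint is finished: Mar 10, 2014 + 8 weeks = May 5, 2014.
Comparing: the certificate of occupancy is issued on Jun 10, 2014 vs interior paint is finished on May 5, 2014. Earlier: interior paint is finished.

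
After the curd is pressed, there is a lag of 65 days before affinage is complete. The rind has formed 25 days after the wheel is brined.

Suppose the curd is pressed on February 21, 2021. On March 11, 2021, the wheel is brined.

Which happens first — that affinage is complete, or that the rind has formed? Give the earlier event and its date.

The curd is pressed: Feb 21, 2021.
Affinage is complete: Feb 21, 2021 + 65 days = Apr 27, 2021.
The wheel is brined: Mar 11, 2021.
The rind has formed: Mar 11, 2021 + 25 days = Apr 5, 2021.
Comparing: affinage is complete on Apr 27, 2021 vs the rind has formed on Apr 5, 2021. Earlier: the rind has formed.

The rind has formed — April 5, 2021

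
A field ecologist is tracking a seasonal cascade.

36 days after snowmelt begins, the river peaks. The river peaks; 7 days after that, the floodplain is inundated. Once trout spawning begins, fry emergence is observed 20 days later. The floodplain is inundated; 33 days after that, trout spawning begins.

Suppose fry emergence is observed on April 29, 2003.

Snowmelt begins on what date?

Fry emergence is observed: Apr 29, 2003.
Trout spawning begins: Apr 29, 2003 − 20 days = Apr 9, 2003.
The floodplain is inundated: Apr 9, 2003 − 33 days = Mar 7, 2003.
The river peaks: Mar 7, 2003 − 7 days = Feb 28, 2003.
Snowmelt begins: Feb 28, 2003 − 36 days = Jan 23, 2003.

January 23, 2003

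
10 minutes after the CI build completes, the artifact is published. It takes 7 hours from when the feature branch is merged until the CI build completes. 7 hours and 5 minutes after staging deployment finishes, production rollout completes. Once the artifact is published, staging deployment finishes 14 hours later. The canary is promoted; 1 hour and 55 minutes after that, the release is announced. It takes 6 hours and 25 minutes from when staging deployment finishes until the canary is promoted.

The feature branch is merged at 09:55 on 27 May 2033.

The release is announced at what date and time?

The feature branch is merged: 09:55 May 27, 2033.
The CI build completes: 09:55 May 27, 2033 + 7h = 16:55 May 27, 2033.
The artifact is published: 16:55 May 27, 2033 + 10m = 17:05 May 27, 2033.
Staging deployment finishes: 17:05 May 27, 2033 + 14h = 07:05 May 28, 2033.
The canary is promoted: 07:05 May 28, 2033 + 6h25m = 13:30 May 28, 2033.
The release is announced: 13:30 May 28, 2033 + 1h55m = 15:25 May 28, 2033.

15:25 on 28 May 2033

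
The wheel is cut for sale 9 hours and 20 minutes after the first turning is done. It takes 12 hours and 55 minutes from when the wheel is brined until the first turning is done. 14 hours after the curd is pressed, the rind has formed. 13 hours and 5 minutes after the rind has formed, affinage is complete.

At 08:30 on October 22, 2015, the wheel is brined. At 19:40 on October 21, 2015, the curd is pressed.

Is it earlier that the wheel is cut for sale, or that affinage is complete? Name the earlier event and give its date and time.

Affinage is complete — 22:45 on October 22, 2015

The wheel is brined: 08:30 Oct 22, 2015.
The first turning is done: 08:30 Oct 22, 2015 + 12h55m = 21:25 Oct 22, 2015.
The wheel is cut for sale: 21:25 Oct 22, 2015 + 9h20m = 06:45 Oct 23, 2015.
The curd is pressed: 19:40 Oct 21, 2015.
The rind has formed: 19:40 Oct 21, 2015 + 14h = 09:40 Oct 22, 2015.
Affinage is complete: 09:40 Oct 22, 2015 + 13h05m = 22:45 Oct 22, 2015.
Comparing: the wheel is cut for sale at 06:45 Oct 23, 2015 vs affinage is complete at 22:45 Oct 22, 2015. Earlier: affinage is complete.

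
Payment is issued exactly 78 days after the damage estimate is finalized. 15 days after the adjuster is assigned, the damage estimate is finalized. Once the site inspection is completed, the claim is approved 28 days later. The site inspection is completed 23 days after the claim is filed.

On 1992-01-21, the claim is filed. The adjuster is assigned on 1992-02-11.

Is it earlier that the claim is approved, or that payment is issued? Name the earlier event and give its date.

The claim is approved — 1992-03-12

The claim is filed: Jan 21, 1992.
The site inspection is completed: Jan 21, 1992 + 23 days = Feb 13, 1992.
The claim is approved: Feb 13, 1992 + 28 days = Mar 12, 1992.
The adjuster is assigned: Feb 11, 1992.
The damage estimate is finalized: Feb 11, 1992 + 15 days = Feb 26, 1992.
Payment is issued: Feb 26, 1992 + 78 days = May 14, 1992.
Comparing: the claim is approved on Mar 12, 1992 vs payment is issued on May 14, 1992. Earlier: the claim is approved.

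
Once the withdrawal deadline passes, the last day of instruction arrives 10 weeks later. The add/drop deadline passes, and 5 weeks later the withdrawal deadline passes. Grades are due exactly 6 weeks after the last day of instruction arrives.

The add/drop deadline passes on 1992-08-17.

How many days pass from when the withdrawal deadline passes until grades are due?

Causal path: the withdrawal deadline passes → the last day of instruction arrives → grades are due.
Total delay along the path: 10 + 6 weeks = 16 weeks = 112 days.

112 days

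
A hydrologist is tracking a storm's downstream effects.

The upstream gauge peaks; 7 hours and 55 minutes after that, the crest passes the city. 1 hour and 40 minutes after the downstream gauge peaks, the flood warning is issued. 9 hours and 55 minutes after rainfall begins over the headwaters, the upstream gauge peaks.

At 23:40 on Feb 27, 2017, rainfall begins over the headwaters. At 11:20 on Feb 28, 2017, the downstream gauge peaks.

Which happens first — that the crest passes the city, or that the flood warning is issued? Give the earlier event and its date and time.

Rainfall begins over the headwaters: 23:40 Feb 27, 2017.
The upstream gauge peaks: 23:40 Feb 27, 2017 + 9h55m = 09:35 Feb 28, 2017.
The crest passes the city: 09:35 Feb 28, 2017 + 7h55m = 17:30 Feb 28, 2017.
The downstream gauge peaks: 11:20 Feb 28, 2017.
The flood warning is issued: 11:20 Feb 28, 2017 + 1h40m = 13:00 Feb 28, 2017.
Comparing: the crest passes the city at 17:30 Feb 28, 2017 vs the flood warning is issued at 13:00 Feb 28, 2017. Earlier: the flood warning is issued.

The flood warning is issued — 13:00 on Feb 28, 2017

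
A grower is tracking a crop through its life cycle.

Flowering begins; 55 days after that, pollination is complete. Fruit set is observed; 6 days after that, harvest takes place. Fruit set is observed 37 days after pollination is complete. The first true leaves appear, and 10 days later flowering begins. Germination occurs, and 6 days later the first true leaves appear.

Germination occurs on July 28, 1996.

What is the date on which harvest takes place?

Germination occurs: Jul 28, 1996.
The first true leaves appear: Jul 28, 1996 + 6 days = Aug 3, 1996.
Flowering begins: Aug 3, 1996 + 10 days = Aug 13, 1996.
Pollination is complete: Aug 13, 1996 + 55 days = Oct 7, 1996.
Fruit set is observed: Oct 7, 1996 + 37 days = Nov 13, 1996.
Harvest takes place: Nov 13, 1996 + 6 days = Nov 19, 1996.

November 19, 1996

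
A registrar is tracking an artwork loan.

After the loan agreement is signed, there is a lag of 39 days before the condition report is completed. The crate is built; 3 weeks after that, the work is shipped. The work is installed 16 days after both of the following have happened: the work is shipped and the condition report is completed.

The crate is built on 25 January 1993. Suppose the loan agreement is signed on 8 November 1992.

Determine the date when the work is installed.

The crate is built: Jan 25, 1993.
The work is shipped: Jan 25, 1993 + 3 weeks = Feb 15, 1993.
The loan agreement is signed: Nov 8, 1992.
The condition report is completed: Nov 8, 1992 + 39 days = Dec 17, 1992.
Both prerequisites met — the work is shipped (Feb 15, 1993), the condition report is completed (Dec 17, 1992); the later is Feb 15, 1993.
The work is installed: Feb 15, 1993 + 16 days = Mar 3, 1993.

3 March 1993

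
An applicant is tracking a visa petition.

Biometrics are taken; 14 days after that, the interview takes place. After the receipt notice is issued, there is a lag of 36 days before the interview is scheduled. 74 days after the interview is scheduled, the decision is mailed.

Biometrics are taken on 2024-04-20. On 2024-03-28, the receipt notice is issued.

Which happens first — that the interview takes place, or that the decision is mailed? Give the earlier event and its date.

Biometrics are taken: Apr 20, 2024.
The interview takes place: Apr 20, 2024 + 14 days = May 4, 2024.
The receipt notice is issued: Mar 28, 2024.
The interview is scheduled: Mar 28, 2024 + 36 days = May 3, 2024.
The decision is mailed: May 3, 2024 + 74 days = Jul 16, 2024.
Comparing: the interview takes place on May 4, 2024 vs the decision is mailed on Jul 16, 2024. Earlier: the interview takes place.

The interview takes place — 2024-05-04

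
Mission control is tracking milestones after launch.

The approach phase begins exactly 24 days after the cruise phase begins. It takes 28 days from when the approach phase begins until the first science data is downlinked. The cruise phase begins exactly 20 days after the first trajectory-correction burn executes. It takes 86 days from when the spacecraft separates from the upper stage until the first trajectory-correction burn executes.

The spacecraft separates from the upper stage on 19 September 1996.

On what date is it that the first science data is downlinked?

24 February 1997

The spacecraft separates from the upper stage: Sep 19, 1996.
The first trajectory-correction burn executes: Sep 19, 1996 + 86 days = Dec 14, 1996.
The cruise phase begins: Dec 14, 1996 + 20 days = Jan 3, 1997.
The approach phase begins: Jan 3, 1997 + 24 days = Jan 27, 1997.
The first science data is downlinked: Jan 27, 1997 + 28 days = Feb 24, 1997.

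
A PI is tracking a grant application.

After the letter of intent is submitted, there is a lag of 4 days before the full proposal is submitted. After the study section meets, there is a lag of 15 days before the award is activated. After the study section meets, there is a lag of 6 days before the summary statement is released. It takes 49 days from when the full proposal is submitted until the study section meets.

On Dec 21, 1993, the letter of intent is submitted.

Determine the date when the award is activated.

Feb 27, 1994

The letter of intent is submitted: Dec 21, 1993.
The full proposal is submitted: Dec 21, 1993 + 4 days = Dec 25, 1993.
The study section meets: Dec 25, 1993 + 49 days = Feb 12, 1994.
The award is activated: Feb 12, 1994 + 15 days = Feb 27, 1994.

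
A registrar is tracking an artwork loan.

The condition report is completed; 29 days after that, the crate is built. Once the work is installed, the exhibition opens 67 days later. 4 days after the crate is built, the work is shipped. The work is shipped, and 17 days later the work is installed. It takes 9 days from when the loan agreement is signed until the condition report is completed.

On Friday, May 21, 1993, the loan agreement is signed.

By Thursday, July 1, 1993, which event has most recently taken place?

The crate is built

The loan agreement is signed: May 21, 1993.
The condition report is completed: May 21, 1993 + 9 days = May 30, 1993.
The crate is built: May 30, 1993 + 29 days = Jun 28, 1993.
The work is shipped: Jun 28, 1993 + 4 days = Jul 2, 1993.
The work is installed: Jul 2, 1993 + 17 days = Jul 19, 1993.
The exhibition opens: Jul 19, 1993 + 67 days = Sep 24, 1993.
Jul 1, 1993 falls between when the crate is built (Jun 28, 1993) and when the work is shipped (Jul 2, 1993).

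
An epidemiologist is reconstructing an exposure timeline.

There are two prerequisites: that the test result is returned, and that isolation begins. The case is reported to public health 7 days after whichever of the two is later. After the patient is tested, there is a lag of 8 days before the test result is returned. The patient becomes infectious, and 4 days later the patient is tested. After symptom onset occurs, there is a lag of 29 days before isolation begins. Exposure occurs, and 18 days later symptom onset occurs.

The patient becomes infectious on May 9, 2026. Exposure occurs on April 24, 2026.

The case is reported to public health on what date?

June 17, 2026

The patient becomes infectious: May 9, 2026.
The patient is tested: May 9, 2026 + 4 days = May 13, 2026.
The test result is returned: May 13, 2026 + 8 days = May 21, 2026.
Exposure occurs: Apr 24, 2026.
Symptom onset occurs: Apr 24, 2026 + 18 days = May 12, 2026.
Isolation begins: May 12, 2026 + 29 days = Jun 10, 2026.
Both prerequisites met — the test result is returned (May 21, 2026), isolation begins (Jun 10, 2026); the later is Jun 10, 2026.
The case is reported to public health: Jun 10, 2026 + 7 days = Jun 17, 2026.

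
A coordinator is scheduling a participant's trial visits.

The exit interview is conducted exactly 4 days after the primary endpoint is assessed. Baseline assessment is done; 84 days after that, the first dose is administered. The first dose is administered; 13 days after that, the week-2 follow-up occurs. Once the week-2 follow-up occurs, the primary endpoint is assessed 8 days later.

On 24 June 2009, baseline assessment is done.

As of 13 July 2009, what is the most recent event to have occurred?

Baseline assessment is done

Baseline assessment is done: Jun 24, 2009.
The first dose is administered: Jun 24, 2009 + 84 days = Sep 16, 2009.
The week-2 follow-up occurs: Sep 16, 2009 + 13 days = Sep 29, 2009.
The primary endpoint is assessed: Sep 29, 2009 + 8 days = Oct 7, 2009.
The exit interview is conducted: Oct 7, 2009 + 4 days = Oct 11, 2009.
Jul 13, 2009 falls between when baseline assessment is done (Jun 24, 2009) and when the first dose is administered (Sep 16, 2009).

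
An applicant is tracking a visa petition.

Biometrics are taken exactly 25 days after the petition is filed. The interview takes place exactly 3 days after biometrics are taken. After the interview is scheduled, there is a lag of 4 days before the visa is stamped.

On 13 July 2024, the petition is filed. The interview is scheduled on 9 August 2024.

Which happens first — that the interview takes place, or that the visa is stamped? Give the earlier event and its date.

The interview takes place — 10 August 2024

The petition is filed: Jul 13, 2024.
Biometrics are taken: Jul 13, 2024 + 25 days = Aug 7, 2024.
The interview takes place: Aug 7, 2024 + 3 days = Aug 10, 2024.
The interview is scheduled: Aug 9, 2024.
The visa is stamped: Aug 9, 2024 + 4 days = Aug 13, 2024.
Comparing: the interview takes place on Aug 10, 2024 vs the visa is stamped on Aug 13, 2024. Earlier: the interview takes place.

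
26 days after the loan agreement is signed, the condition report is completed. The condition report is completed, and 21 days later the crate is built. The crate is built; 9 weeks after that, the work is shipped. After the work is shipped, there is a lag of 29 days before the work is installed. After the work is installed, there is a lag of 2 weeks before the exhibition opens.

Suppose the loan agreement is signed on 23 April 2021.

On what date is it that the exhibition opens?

The loan agreement is signed: Apr 23, 2021.
The condition report is completed: Apr 23, 2021 + 26 days = May 19, 2021.
The crate is built: May 19, 2021 + 21 days = Jun 9, 2021.
The work is shipped: Jun 9, 2021 + 9 weeks = Aug 11, 2021.
The work is installed: Aug 11, 2021 + 29 days = Sep 9, 2021.
The exhibition opens: Sep 9, 2021 + 2 weeks = Sep 23, 2021.

23 September 2021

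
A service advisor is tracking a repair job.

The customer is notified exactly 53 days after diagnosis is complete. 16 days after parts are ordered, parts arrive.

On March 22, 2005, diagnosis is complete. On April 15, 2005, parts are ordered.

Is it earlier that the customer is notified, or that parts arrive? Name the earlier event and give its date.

Parts arrive — May 1, 2005

Diagnosis is complete: Mar 22, 2005.
The customer is notified: Mar 22, 2005 + 53 days = May 14, 2005.
Parts are ordered: Apr 15, 2005.
Parts arrive: Apr 15, 2005 + 16 days = May 1, 2005.
Comparing: the customer is notified on May 14, 2005 vs parts arrive on May 1, 2005. Earlier: parts arrive.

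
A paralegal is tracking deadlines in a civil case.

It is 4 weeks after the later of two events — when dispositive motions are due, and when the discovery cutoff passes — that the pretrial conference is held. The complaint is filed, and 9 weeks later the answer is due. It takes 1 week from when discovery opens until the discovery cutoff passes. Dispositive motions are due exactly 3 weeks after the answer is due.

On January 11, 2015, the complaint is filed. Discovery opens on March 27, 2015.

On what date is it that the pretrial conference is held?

May 3, 2015

The complaint is filed: Jan 11, 2015.
The answer is due: Jan 11, 2015 + 9 weeks = Mar 15, 2015.
Dispositive motions are due: Mar 15, 2015 + 3 weeks = Apr 5, 2015.
Discovery opens: Mar 27, 2015.
The discovery cutoff passes: Mar 27, 2015 + 1 week = Apr 3, 2015.
Both prerequisites met — dispositive motions are due (Apr 5, 2015), the discovery cutoff passes (Apr 3, 2015); the later is Apr 5, 2015.
The pretrial conference is held: Apr 5, 2015 + 4 weeks = May 3, 2015.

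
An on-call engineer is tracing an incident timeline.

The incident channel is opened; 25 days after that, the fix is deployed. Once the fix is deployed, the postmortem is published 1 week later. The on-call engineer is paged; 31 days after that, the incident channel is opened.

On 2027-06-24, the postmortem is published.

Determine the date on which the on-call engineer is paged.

2027-04-22

The postmortem is published: Jun 24, 2027.
The fix is deployed: Jun 24, 2027 − 1 week = Jun 17, 2027.
The incident channel is opened: Jun 17, 2027 − 25 days = May 23, 2027.
The on-call engineer is paged: May 23, 2027 − 31 days = Apr 22, 2027.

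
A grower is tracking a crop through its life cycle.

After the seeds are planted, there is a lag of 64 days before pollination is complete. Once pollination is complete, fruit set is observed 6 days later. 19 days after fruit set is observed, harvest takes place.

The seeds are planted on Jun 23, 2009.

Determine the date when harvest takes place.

Sep 20, 2009

The seeds are planted: Jun 23, 2009.
Pollination is complete: Jun 23, 2009 + 64 days = Aug 26, 2009.
Fruit set is observed: Aug 26, 2009 + 6 days = Sep 1, 2009.
Harvest takes place: Sep 1, 2009 + 19 days = Sep 20, 2009.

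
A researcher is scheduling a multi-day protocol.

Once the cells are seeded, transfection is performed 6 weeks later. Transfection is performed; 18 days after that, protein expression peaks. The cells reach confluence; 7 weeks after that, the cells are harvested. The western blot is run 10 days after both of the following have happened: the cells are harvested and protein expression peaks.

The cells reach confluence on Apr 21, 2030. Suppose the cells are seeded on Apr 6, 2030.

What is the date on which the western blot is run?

Jun 19, 2030

The cells reach confluence: Apr 21, 2030.
The cells are harvested: Apr 21, 2030 + 7 weeks = Jun 9, 2030.
The cells are seeded: Apr 6, 2030.
Transfection is performed: Apr 6, 2030 + 6 weeks = May 18, 2030.
Protein expression peaks: May 18, 2030 + 18 days = Jun 5, 2030.
Both prerequisites met — the cells are harvested (Jun 9, 2030), protein expression peaks (Jun 5, 2030); the later is Jun 9, 2030.
The western blot is run: Jun 9, 2030 + 10 days = Jun 19, 2030.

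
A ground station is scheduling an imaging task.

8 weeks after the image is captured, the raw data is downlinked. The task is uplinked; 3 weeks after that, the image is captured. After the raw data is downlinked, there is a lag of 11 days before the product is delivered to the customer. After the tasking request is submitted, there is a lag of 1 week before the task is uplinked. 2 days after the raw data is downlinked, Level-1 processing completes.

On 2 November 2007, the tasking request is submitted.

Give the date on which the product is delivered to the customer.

The tasking request is submitted: Nov 2, 2007.
The task is uplinked: Nov 2, 2007 + 1 week = Nov 9, 2007.
The image is captured: Nov 9, 2007 + 3 weeks = Nov 30, 2007.
The raw data is downlinked: Nov 30, 2007 + 8 weeks = Jan 25, 2008.
The product is delivered to the customer: Jan 25, 2008 + 11 days = Feb 5, 2008.

5 February 2008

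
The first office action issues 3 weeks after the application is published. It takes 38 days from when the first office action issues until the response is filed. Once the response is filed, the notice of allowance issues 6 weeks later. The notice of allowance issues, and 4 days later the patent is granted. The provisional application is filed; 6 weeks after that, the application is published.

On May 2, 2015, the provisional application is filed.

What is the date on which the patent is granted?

The provisional application is filed: May 2, 2015.
The application is published: May 2, 2015 + 6 weeks = Jun 13, 2015.
The first office action issues: Jun 13, 2015 + 3 weeks = Jul 4, 2015.
The response is filed: Jul 4, 2015 + 38 days = Aug 11, 2015.
The notice of allowance issues: Aug 11, 2015 + 6 weeks = Sep 22, 2015.
The patent is granted: Sep 22, 2015 + 4 days = Sep 26, 2015.

Sep 26, 2015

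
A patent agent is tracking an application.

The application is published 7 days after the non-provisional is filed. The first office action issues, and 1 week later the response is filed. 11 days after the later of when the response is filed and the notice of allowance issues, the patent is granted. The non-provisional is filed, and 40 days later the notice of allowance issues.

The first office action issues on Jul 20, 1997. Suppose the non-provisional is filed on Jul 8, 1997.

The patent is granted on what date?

Aug 28, 1997

The first office action issues: Jul 20, 1997.
The response is filed: Jul 20, 1997 + 1 week = Jul 27, 1997.
The non-provisional is filed: Jul 8, 1997.
The notice of allowance issues: Jul 8, 1997 + 40 days = Aug 17, 1997.
Both prerequisites met — the response is filed (Jul 27, 1997), the notice of allowance issues (Aug 17, 1997); the later is Aug 17, 1997.
The patent is granted: Aug 17, 1997 + 11 days = Aug 28, 1997.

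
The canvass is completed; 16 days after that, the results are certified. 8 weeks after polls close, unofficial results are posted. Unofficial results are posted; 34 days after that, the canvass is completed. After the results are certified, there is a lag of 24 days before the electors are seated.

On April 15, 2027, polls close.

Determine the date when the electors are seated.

Polls close: Apr 15, 2027.
Unofficial results are posted: Apr 15, 2027 + 8 weeks = Jun 10, 2027.
The canvass is completed: Jun 10, 2027 + 34 days = Jul 14, 2027.
The results are certified: Jul 14, 2027 + 16 days = Jul 30, 2027.
The electors are seated: Jul 30, 2027 + 24 days = Aug 23, 2027.

August 23, 2027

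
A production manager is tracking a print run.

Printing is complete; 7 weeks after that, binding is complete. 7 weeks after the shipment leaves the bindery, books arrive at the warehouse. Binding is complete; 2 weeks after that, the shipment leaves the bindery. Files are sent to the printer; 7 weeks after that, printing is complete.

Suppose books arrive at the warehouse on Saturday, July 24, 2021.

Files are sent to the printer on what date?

Books arrive at the warehouse: Jul 24, 2021.
The shipment leaves the bindery: Jul 24, 2021 − 7 weeks = Jun 5, 2021.
Binding is complete: Jun 5, 2021 − 2 weeks = May 22, 2021.
Printing is complete: May 22, 2021 − 7 weeks = Apr 3, 2021.
Files are sent to the printer: Apr 3, 2021 − 7 weeks = Feb 13, 2021.

Saturday, February 13, 2021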